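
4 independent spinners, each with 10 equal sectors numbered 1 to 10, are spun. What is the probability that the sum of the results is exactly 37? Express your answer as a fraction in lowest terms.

There are 10^4 = 10000 equally likely outcomes.
The number of ordered 4-tuples from {1,…,10} summing to 37 is 20.
P(sum = 37) = 20/10000 = 1/500.

1/500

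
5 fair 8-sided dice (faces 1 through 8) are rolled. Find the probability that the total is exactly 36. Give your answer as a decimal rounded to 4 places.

0.0021

There are 8^5 = 32768 equally likely outcomes.
The number of ordered 5-tuples from {1,…,8} summing to 36 is 70.
P(sum = 36) = 70/32768 = 35/16384 ≈ 0.0021.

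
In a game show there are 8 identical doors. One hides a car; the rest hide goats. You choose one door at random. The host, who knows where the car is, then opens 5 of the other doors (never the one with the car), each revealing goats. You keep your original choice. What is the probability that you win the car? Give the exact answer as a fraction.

1/8

The host can always open 5 empty doors regardless of your choice, so the reveals give no information about your original door.
P(win by staying) = 1/8.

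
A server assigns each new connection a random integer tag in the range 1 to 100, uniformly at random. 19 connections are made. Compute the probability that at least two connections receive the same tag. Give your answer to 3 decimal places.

It's easier to compute the probability that all 19 are distinct.
P(all distinct) = 100/100 · 99/100 · ··· · 82/100 ≈ 0.161.
So the probability of at least one match is 1 − 0.161 = 0.839.

0.839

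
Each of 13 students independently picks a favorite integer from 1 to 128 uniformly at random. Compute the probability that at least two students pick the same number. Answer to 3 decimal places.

It's easier to compute the probability that all 13 are distinct.
P(all distinct) = 128/128 · 127/128 · ··· · 116/128 ≈ 0.532.
So the probability of at least one match is 1 − 0.532 = 0.468.

0.468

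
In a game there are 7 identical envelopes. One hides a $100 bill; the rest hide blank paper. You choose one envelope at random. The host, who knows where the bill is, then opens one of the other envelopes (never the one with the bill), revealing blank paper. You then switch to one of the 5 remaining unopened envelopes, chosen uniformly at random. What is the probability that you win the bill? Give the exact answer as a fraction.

Your original envelope holds the bill with probability 1/7, so the other 6 collectively hold it with probability 6/7.
The host can always find an empty envelope to open, so this doesn't change that 6/7; it is now spread over the 5 remaining unopened envelopes.
P(win by switching) = (6/7) · (1/5) = 6/35.

6/35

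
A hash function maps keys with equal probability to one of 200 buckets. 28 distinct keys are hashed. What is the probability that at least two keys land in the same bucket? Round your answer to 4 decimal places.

It's easier to compute the probability that all 28 are distinct.
P(all distinct) = 200/200 · 199/200 · ··· · 173/200 ≈ 0.1376.
So the probability of at least one match is 1 − 0.1376 = 0.8624.

0.8624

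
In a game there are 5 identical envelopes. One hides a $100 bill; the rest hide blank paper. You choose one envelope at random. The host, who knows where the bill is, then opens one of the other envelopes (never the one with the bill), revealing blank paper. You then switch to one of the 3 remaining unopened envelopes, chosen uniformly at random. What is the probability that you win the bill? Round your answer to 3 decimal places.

Your original envelope holds the bill with probability 1/5, so the other 4 collectively hold it with probability 4/5.
The host can always find an empty envelope to open, so this doesn't change that 4/5; it is now spread over the 3 remaining unopened envelopes.
P(win by switching) = (4/5) · (1/3) = 4/15 ≈ 0.267.

0.267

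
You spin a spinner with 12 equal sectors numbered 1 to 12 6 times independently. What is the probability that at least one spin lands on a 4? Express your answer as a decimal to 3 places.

P(no spin lands on a 4) = (11/12)^6 ≈ 0.593.
P(at least one) = 1 − 0.593 = 0.407.

0.407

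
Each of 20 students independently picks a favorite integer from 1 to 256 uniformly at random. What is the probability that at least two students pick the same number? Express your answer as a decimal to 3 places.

It's easier to compute the probability that all 20 are distinct.
P(all distinct) = 256/256 · 255/256 · ··· · 237/256 ≈ 0.467.
So the probability of at least one match is 1 − 0.467 = 0.533.

0.533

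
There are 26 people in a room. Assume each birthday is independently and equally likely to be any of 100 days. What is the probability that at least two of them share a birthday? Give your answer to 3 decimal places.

0.972

It's easier to compute the probability that all 26 are distinct.
P(all distinct) = 100/100 · 99/100 · ··· · 75/100 ≈ 0.028.
So the probability of at least one match is 1 − 0.028 = 0.972.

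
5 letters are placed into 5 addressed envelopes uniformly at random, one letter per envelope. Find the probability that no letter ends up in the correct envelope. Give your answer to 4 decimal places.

0.3667

This is the derangement probability: permutations of 5 with no fixed point.
D(5) = 5! · (1 − 1/1! + 1/2! − ··· + (−1)^5/5!) = 44.
P = 44/120 = 11/30 ≈ 0.3667.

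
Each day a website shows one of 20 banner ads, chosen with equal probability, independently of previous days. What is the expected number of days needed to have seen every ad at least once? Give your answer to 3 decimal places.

After i distinct types are collected, each trial gives a new one with probability (20−i)/20, so the expected wait for the next new type is 20/(20−i).
E = 20/20 + 20/19 + 20/18 + 20/17 + 20/16 + 20/15 + 20/14 + 20/13 + 20/12 + 20/11 + 20/10 + 20/9 + 20/8 + 20/7 + 20/6 + 20/5 + 20/4 + 20/3 + 20/2 + 20/1 = 279175675/3879876 ≈ 71.955.

71.955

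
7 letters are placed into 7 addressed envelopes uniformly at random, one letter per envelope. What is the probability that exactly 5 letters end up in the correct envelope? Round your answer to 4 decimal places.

Choose which 5 of the 7 are fixed: C(7,5) = 21 ways.
The remaining 2 must have no fixed point: D(2) = 1.
P = 21·1/5040 = 1/240 ≈ 0.0042.

0.0042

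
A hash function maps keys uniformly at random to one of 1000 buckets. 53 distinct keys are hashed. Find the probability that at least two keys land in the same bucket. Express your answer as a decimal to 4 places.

It's easier to compute the probability that all 53 are distinct.
P(all distinct) = 1000/1000 · 999/1000 · ··· · 948/1000 ≈ 0.2459.
So the probability of at least one match is 1 − 0.2459 = 0.7541.

0.7541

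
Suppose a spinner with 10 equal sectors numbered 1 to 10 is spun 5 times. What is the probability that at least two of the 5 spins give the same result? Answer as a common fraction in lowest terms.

P(all 5 different) = 10/10 · 9/10 · ··· · 6/10 = 189/625.
P(at least two equal) = 1 − 189/625 = 436/625.

436/625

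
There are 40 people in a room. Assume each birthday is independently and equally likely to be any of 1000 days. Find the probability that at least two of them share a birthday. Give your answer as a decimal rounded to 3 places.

0.546

It's easier to compute the probability that all 40 are distinct.
P(all distinct) = 1000/1000 · 999/1000 · ··· · 961/1000 ≈ 0.454.
So the probability of at least one match is 1 − 0.454 = 0.546.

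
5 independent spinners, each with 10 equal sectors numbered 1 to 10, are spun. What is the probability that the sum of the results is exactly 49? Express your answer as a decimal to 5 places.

There are 10^5 = 100000 equally likely outcomes.
The number of ordered 5-tuples from {1,…,10} summing to 49 is 5.
P(sum = 49) = 5/100000 = 1/20000 ≈ 0.00005.

0.00005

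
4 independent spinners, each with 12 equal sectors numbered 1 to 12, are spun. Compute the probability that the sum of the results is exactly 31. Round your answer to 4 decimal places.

0.0442

There are 12^4 = 20736 equally likely outcomes.
The number of ordered 4-tuples from {1,…,12} summing to 31 is 916.
P(sum = 31) = 916/20736 = 229/5184 ≈ 0.0442.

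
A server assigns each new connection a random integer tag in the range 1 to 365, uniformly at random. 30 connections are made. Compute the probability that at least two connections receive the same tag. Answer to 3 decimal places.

0.706

It's easier to compute the probability that all 30 are distinct.
P(all distinct) = 365/365 · 364/365 · ··· · 336/365 ≈ 0.294.
So the probability of at least one match is 1 − 0.294 = 0.706.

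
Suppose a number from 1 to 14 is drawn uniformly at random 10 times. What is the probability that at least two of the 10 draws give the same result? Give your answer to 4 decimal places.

P(all 10 different) = 14/14 · 13/14 · ··· · 5/14 ≈ 0.0126.
P(at least two equal) = 1 − 0.0126 = 0.9874.

0.9874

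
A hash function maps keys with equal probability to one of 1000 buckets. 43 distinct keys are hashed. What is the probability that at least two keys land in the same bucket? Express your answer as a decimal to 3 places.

It's easier to compute the probability that all 43 are distinct.
P(all distinct) = 1000/1000 · 999/1000 · ··· · 958/1000 ≈ 0.400.
So the probability of at least one match is 1 − 0.400 = 0.600.

0.600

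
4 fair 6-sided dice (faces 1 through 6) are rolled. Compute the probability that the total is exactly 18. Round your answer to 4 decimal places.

0.0617

There are 6^4 = 1296 equally likely outcomes.
The number of ordered 4-tuples from {1,…,6} summing to 18 is 80.
P(sum = 18) = 80/1296 = 5/81 ≈ 0.0617.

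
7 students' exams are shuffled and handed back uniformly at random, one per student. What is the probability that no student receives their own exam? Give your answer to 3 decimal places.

This is the derangement probability: permutations of 7 with no fixed point.
D(7) = 7! · (1 − 1/1! + 1/2! − ··· + (−1)^7/7!) = 1854.
P = 1854/5040 = 103/280 ≈ 0.368.

0.368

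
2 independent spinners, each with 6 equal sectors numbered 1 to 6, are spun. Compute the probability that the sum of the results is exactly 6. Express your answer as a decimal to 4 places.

0.1389

There are 6^2 = 36 equally likely outcomes.
The number of ordered 2-tuples from {1,…,6} summing to 6 is 5.
P(sum = 6) = 5/36 ≈ 0.1389.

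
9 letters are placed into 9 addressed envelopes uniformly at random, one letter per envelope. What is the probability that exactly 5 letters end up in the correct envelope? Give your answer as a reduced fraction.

1/320

Choose which 5 of the 9 are fixed: C(9,5) = 126 ways.
The remaining 4 must have no fixed point: D(4) = 9.
P = 126·9/362880 = 1/320.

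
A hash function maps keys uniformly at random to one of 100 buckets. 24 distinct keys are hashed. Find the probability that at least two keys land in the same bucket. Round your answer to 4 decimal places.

It's easier to compute the probability that all 24 are distinct.
P(all distinct) = 100/100 · 99/100 · ··· · 77/100 ≈ 0.0495.
So the probability of at least one match is 1 − 0.0495 = 0.9505.

0.9505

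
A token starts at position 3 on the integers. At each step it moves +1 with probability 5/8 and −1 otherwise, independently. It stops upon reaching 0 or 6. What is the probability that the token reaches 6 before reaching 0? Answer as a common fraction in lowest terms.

Let r = q/p = (3/8)/(5/8) = 3/5. The recurrence P(i) = p·P(i+1) + q·P(i−1) with P(0)=0, P(6)=1 gives P(i) = (1 − r^i)/(1 − r^6).
P(3) = (1 − (3/5)^3) / (1 − (3/5)^6) = 125/152.

125/152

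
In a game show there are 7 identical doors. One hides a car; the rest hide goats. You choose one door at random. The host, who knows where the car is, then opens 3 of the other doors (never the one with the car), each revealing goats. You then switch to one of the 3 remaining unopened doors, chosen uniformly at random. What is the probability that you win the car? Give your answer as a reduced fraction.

2/7

Your original door holds the car with probability 1/7, so the other 6 collectively hold it with probability 6/7.
The host can always find 3 empty doors to open, so the reveals don't change that 6/7; it is now spread over the 3 remaining unopened doors.
P(win by switching) = (6/7) · (1/3) = 2/7.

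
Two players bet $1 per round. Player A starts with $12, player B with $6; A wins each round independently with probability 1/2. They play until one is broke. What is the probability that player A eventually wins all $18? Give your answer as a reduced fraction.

With a fair step, P(i) = ½P(i−1) + ½P(i+1) with P(0)=0, P(18)=1 has the linear solution P(i) = i/18.
P(12) = 12/18 = 2/3.

2/3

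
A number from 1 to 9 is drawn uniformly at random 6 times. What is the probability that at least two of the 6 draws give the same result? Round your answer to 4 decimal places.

0.8862

P(all 6 different) = 9/9 · 8/9 · ··· · 4/9 ≈ 0.1138.
P(at least two equal) = 1 − 0.1138 = 0.8862.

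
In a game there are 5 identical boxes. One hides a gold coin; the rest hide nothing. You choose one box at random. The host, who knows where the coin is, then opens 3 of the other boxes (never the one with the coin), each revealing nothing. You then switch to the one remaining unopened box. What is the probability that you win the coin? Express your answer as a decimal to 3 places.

Your original box holds the coin with probability 1/5, so the other 4 collectively hold it with probability 4/5.
The host can always find 3 empty boxes to open, so the reveals don't change that 4/5; it is now spread over the 1 remaining unopened box.
P(win by switching) = (4/5) · (1/1) = 4/5 ≈ 0.800.

0.800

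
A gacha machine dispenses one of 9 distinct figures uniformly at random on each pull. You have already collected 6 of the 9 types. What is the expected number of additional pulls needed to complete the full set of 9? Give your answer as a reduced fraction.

33/2

Starting from 6 distinct types, each trial gives a new one with probability (9−i)/9 when i types are held, so the wait for the next new type is 9/(9−i).
E = 9/3 + 9/2 + 9/1 = 33/2.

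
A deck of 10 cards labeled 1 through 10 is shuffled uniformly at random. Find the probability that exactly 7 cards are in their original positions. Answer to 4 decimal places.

Choose which 7 of the 10 are fixed: C(10,7) = 120 ways.
The remaining 3 must have no fixed point: D(3) = 2.
P = 120·2/3628800 = 1/15120 ≈ 0.0001.

0.0001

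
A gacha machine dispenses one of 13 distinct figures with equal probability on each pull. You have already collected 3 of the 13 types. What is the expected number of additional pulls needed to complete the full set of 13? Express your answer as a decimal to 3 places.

Starting from 3 distinct types, each trial gives a new one with probability (13−i)/13 when i types are held, so the wait for the next new type is 13/(13−i).
E = 13/10 + 13/9 + 13/8 + 13/7 + 13/6 + 13/5 + 13/4 + 13/3 + 13/2 + 13/1 = 95953/2520 ≈ 38.077.

38.077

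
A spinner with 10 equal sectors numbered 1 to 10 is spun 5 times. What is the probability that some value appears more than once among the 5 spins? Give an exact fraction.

P(all 5 different) = 10/10 · 9/10 · ··· · 6/10 = 189/625.
P(at least two equal) = 1 − 189/625 = 436/625.

436/625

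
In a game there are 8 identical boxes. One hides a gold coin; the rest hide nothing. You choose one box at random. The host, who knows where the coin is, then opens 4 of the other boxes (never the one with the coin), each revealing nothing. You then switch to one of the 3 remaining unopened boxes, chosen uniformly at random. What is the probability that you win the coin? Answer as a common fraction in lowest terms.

Your original box holds the coin with probability 1/8, so the other 7 collectively hold it with probability 7/8.
The host can always find 4 empty boxes to open, so the reveals don't change that 7/8; it is now spread over the 3 remaining unopened boxes.
P(win by switching) = (7/8) · (1/3) = 7/24.

7/24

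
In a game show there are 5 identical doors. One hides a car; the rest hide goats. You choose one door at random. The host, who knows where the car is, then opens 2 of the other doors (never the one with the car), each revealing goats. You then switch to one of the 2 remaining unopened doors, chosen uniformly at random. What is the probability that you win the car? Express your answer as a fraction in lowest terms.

2/5

Your original door holds the car with probability 1/5, so the other 4 collectively hold it with probability 4/5.
The host can always find 2 empty doors to open, so the reveals don't change that 4/5; it is now spread over the 2 remaining unopened doors.
P(win by switching) = (4/5) · (1/2) = 2/5.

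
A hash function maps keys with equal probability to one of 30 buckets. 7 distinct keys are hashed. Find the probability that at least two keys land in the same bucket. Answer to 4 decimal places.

0.5308

It's easier to compute the probability that all 7 are distinct.
P(all distinct) = 30/30 · 29/30 · ··· · 24/30 ≈ 0.4692.
So the probability of at least one match is 1 − 0.4692 = 0.5308.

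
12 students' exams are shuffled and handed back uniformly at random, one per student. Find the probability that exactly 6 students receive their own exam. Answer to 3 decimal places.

0.001

Choose which 6 of the 12 are fixed: C(12,6) = 924 ways.
The remaining 6 must have no fixed point: D(6) = 265.
P = 924·265/479001600 = 53/103680 ≈ 0.001.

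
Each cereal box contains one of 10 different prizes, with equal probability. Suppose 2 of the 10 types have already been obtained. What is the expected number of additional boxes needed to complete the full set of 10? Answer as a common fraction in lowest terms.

Starting from 2 distinct types, each trial gives a new one with probability (10−i)/10 when i types are held, so the wait for the next new type is 10/(10−i).
E = 10/8 + 10/7 + 10/6 + 10/5 + 10/4 + 10/3 + 10/2 + 10/1 = 761/28.

761/28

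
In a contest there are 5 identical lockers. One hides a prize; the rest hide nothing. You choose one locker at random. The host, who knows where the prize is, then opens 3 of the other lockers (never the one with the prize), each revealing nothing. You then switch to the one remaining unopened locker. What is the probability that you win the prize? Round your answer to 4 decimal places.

Your original locker holds the prize with probability 1/5, so the other 4 collectively hold it with probability 4/5.
The host can always find 3 empty lockers to open, so the reveals don't change that 4/5; it is now spread over the 1 remaining unopened locker.
P(win by switching) = (4/5) · (1/1) = 4/5 ≈ 0.8000.

0.8000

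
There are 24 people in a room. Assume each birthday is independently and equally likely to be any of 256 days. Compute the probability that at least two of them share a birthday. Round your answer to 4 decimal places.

It's easier to compute the probability that all 24 are distinct.
P(all distinct) = 256/256 · 255/256 · ··· · 233/256 ≈ 0.3287.
So the probability of at least one match is 1 − 0.3287 = 0.6713.

0.6713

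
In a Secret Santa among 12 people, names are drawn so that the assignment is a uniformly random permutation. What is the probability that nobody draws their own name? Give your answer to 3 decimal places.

0.368

This is the derangement probability: permutations of 12 with no fixed point.
D(12) = 12! · (1 − 1/1! + 1/2! − ··· + (−1)^12/12!) = 176214841.
P = 176214841/479001600 = 16019531/43545600 ≈ 0.368.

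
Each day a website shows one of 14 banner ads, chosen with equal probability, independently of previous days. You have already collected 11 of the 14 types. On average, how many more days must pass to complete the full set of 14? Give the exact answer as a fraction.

Starting from 11 distinct types, each trial gives a new one with probability (14−i)/14 when i types are held, so the wait for the next new type is 14/(14−i).
E = 14/3 + 14/2 + 14/1 = 77/3.

77/3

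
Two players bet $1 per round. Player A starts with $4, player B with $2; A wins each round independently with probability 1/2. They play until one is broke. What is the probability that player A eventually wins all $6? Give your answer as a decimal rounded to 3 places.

0.667

With a fair step, P(i) = ½P(i−1) + ½P(i+1) with P(0)=0, P(6)=1 has the linear solution P(i) = i/6.
P(4) = 4/6 = 2/3 ≈ 0.667.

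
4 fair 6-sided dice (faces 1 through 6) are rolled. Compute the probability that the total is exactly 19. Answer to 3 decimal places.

0.043

There are 6^4 = 1296 equally likely outcomes.
The number of ordered 4-tuples from {1,…,6} summing to 19 is 56.
P(sum = 19) = 56/1296 = 7/162 ≈ 0.043.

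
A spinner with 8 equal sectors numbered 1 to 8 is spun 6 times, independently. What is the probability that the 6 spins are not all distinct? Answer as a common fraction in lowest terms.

3781/4096

P(all 6 different) = 8/8 · 7/8 · ··· · 3/8 = 315/4096.
P(at least two equal) = 1 − 315/4096 = 3781/4096.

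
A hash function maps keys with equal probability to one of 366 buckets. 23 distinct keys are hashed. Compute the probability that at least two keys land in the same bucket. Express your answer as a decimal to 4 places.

It's easier to compute the probability that all 23 are distinct.
P(all distinct) = 366/366 · 365/366 · ··· · 344/366 ≈ 0.4937.
So the probability of at least one match is 1 − 0.4937 = 0.5063.

0.5063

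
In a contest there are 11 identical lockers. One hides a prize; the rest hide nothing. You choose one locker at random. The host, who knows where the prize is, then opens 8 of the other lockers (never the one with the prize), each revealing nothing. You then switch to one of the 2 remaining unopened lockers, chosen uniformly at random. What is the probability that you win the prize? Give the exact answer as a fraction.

Your original locker holds the prize with probability 1/11, so the other 10 collectively hold it with probability 10/11.
The host can always find 8 empty lockers to open, so the reveals don't change that 10/11; it is now spread over the 2 remaining unopened lockers.
P(win by switching) = (10/11) · (1/2) = 5/11.

5/11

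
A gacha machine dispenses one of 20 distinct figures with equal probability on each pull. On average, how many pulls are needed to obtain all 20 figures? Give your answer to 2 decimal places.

After i distinct types are collected, each trial gives a new one with probability (20−i)/20, so the expected wait for the next new type is 20/(20−i).
E = 20/20 + 20/19 + 20/18 + 20/17 + 20/16 + 20/15 + 20/14 + 20/13 + 20/12 + 20/11 + 20/10 + 20/9 + 20/8 + 20/7 + 20/6 + 20/5 + 20/4 + 20/3 + 20/2 + 20/1 = 279175675/3879876 ≈ 71.95.

71.95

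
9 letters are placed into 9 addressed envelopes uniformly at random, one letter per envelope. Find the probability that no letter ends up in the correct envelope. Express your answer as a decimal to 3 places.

This is the derangement probability: permutations of 9 with no fixed point.
D(9) = 9! · (1 − 1/1! + 1/2! − ··· + (−1)^9/9!) = 133496.
P = 133496/362880 = 16687/45360 ≈ 0.368.

0.368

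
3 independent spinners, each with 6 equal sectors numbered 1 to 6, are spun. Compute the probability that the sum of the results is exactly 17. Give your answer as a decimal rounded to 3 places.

0.014

There are 6^3 = 216 equally likely outcomes.
The number of ordered 3-tuples from {1,…,6} summing to 17 is 3.
P(sum = 17) = 3/216 = 1/72 ≈ 0.014.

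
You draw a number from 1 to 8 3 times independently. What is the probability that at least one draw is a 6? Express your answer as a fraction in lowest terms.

P(no draw is a 6) = (7/8)^3 = 343/512.
P(at least one) = 1 − 343/512 = 169/512.

169/512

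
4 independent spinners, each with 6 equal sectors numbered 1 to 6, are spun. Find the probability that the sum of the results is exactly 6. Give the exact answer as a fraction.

5/648

There are 6^4 = 1296 equally likely outcomes.
The number of ordered 4-tuples from {1,…,6} summing to 6 is 10.
P(sum = 6) = 10/1296 = 5/648.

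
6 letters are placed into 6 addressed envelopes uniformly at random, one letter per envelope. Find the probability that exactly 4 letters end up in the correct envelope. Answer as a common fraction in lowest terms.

Choose which 4 of the 6 are fixed: C(6,4) = 15 ways.
The remaining 2 must have no fixed point: D(2) = 1.
P = 15·1/720 = 1/48.

1/48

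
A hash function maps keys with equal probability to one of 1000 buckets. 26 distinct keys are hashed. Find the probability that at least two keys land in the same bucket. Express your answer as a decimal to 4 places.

0.2795

It's easier to compute the probability that all 26 are distinct.
P(all distinct) = 1000/1000 · 999/1000 · ··· · 975/1000 ≈ 0.7205.
So the probability of at least one match is 1 − 0.7205 = 0.2795.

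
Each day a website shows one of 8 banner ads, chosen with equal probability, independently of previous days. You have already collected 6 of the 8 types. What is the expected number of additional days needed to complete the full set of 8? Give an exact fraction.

Starting from 6 distinct types, each trial gives a new one with probability (8−i)/8 when i types are held, so the wait for the next new type is 8/(8−i).
E = 8/2 + 8/1 = 12.

12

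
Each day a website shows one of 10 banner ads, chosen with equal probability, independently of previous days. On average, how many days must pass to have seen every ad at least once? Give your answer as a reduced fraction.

7381/252

After i distinct types are collected, each trial gives a new one with probability (10−i)/10, so the expected wait for the next new type is 10/(10−i).
E = 10/10 + 10/9 + 10/8 + 10/7 + 10/6 + 10/5 + 10/4 + 10/3 + 10/2 + 10/1 = 7381/252.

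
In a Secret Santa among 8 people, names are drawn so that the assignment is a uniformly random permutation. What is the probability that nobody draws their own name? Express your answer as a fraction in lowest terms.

2119/5760

This is the derangement probability: permutations of 8 with no fixed point.
D(8) = 8! · (1 − 1/1! + 1/2! − ··· + (−1)^8/8!) = 14833.
P = 14833/40320 = 2119/5760.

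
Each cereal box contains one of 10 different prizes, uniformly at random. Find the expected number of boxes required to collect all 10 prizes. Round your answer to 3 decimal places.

After i distinct types are collected, each trial gives a new one with probability (10−i)/10, so the expected wait for the next new type is 10/(10−i).
E = 10/10 + 10/9 + 10/8 + 10/7 + 10/6 + 10/5 + 10/4 + 10/3 + 10/2 + 10/1 = 7381/252 ≈ 29.290.

29.290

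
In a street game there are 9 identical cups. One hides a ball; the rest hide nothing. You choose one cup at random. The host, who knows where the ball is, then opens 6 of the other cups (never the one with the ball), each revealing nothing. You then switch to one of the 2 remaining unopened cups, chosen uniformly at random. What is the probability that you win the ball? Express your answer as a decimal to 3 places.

0.444

Your original cup holds the ball with probability 1/9, so the other 8 collectively hold it with probability 8/9.
The host can always find 6 empty cups to open, so the reveals don't change that 8/9; it is now spread over the 2 remaining unopened cups.
P(win by switching) = (8/9) · (1/2) = 4/9 ≈ 0.444.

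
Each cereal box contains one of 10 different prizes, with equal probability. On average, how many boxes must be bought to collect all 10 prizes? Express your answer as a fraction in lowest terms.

7381/252

After i distinct types are collected, each trial gives a new one with probability (10−i)/10, so the expected wait for the next new type is 10/(10−i).
E = 10/10 + 10/9 + 10/8 + 10/7 + 10/6 + 10/5 + 10/4 + 10/3 + 10/2 + 10/1 = 7381/252.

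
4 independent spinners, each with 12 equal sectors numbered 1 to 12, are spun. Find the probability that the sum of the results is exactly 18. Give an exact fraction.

5/162

There are 12^4 = 20736 equally likely outcomes.
The number of ordered 4-tuples from {1,…,12} summing to 18 is 640.
P(sum = 18) = 640/20736 = 5/162.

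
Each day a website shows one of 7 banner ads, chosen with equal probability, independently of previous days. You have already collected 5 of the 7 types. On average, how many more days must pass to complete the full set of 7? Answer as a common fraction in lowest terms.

21/2

Starting from 5 distinct types, each trial gives a new one with probability (7−i)/7 when i types are held, so the wait for the next new type is 7/(7−i).
E = 7/2 + 7/1 = 21/2.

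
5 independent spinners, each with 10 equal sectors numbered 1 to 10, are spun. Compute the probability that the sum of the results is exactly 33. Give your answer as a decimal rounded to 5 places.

0.04335

There are 10^5 = 100000 equally likely outcomes.
The number of ordered 5-tuples from {1,…,10} summing to 33 is 4335.
P(sum = 33) = 4335/100000 = 867/20000 ≈ 0.04335.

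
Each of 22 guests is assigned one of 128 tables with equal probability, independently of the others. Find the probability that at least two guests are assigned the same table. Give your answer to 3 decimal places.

It's easier to compute the probability that all 22 are distinct.
P(all distinct) = 128/128 · 127/128 · ··· · 107/128 ≈ 0.147.
So the probability of at least one match is 1 − 0.147 = 0.853.

0.853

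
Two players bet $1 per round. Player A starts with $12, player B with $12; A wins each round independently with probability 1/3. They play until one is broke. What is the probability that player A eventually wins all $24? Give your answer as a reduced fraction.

Let r = q/p = (2/3)/(1/3) = 2. The recurrence P(i) = p·P(i+1) + q·P(i−1) with P(0)=0, P(24)=1 gives P(i) = (1 − r^i)/(1 − r^24).
P(12) = (1 − (2)^12) / (1 − (2)^24) = 1/4097.

1/4097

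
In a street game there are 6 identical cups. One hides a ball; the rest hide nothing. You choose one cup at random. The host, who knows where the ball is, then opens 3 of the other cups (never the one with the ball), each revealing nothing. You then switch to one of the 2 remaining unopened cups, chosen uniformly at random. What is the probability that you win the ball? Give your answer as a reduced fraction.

5/12

Your original cup holds the ball with probability 1/6, so the other 5 collectively hold it with probability 5/6.
The host can always find 3 empty cups to open, so the reveals don't change that 5/6; it is now spread over the 2 remaining unopened cups.
P(win by switching) = (5/6) · (1/2) = 5/12.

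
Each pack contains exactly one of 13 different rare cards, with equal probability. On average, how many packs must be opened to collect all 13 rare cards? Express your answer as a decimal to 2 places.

41.34

After i distinct types are collected, each trial gives a new one with probability (13−i)/13, so the expected wait for the next new type is 13/(13−i).
E = 13/13 + 13/12 + 13/11 + 13/10 + 13/9 + 13/8 + 13/7 + 13/6 + 13/5 + 13/4 + 13/3 + 13/2 + 13/1 = 1145993/27720 ≈ 41.34.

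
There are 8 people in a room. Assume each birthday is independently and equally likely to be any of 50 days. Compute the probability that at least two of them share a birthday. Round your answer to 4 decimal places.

0.4458

It's easier to compute the probability that all 8 are distinct.
P(all distinct) = 50/50 · 49/50 · ··· · 43/50 ≈ 0.5542.
So the probability of at least one match is 1 − 0.5542 = 0.4458.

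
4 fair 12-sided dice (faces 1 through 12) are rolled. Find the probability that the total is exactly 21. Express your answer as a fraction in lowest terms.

There are 12^4 = 20736 equally likely outcomes.
The number of ordered 4-tuples from {1,…,12} summing to 21 is 916.
P(sum = 21) = 916/20736 = 229/5184.

229/5184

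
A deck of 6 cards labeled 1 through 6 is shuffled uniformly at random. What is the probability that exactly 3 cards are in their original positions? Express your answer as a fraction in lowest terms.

Choose which 3 of the 6 are fixed: C(6,3) = 20 ways.
The remaining 3 must have no fixed point: D(3) = 2.
P = 20·2/720 = 1/18.

1/18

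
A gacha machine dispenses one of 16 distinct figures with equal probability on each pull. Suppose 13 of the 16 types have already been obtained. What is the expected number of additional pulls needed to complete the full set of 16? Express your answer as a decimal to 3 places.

29.333

Starting from 13 distinct types, each trial gives a new one with probability (16−i)/16 when i types are held, so the wait for the next new type is 16/(16−i).
E = 16/3 + 16/2 + 16/1 = 88/3 ≈ 29.333.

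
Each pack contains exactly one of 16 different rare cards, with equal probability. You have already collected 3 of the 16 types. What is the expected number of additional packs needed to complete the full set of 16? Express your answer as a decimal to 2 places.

50.88

Starting from 3 distinct types, each trial gives a new one with probability (16−i)/16 when i types are held, so the wait for the next new type is 16/(16−i).
E = 16/13 + 16/12 + 16/11 + 16/10 + 16/9 + 16/8 + 16/7 + 16/6 + 16/5 + 16/4 + 16/3 + 16/2 + 16/1 = 2291986/45045 ≈ 50.88.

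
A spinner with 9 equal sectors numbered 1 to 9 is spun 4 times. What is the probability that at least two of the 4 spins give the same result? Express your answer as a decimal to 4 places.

0.5391

P(all 4 different) = 9/9 · 8/9 · ··· · 6/9 ≈ 0.4609.
P(at least two equal) = 1 − 0.4609 = 0.5391.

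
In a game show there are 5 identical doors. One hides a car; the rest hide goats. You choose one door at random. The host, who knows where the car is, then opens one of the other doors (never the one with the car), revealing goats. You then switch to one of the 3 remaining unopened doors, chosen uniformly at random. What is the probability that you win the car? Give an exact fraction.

4/15

Your original door holds the car with probability 1/5, so the other 4 collectively hold it with probability 4/5.
The host can always find an empty door to open, so this doesn't change that 4/5; it is now spread over the 3 remaining unopened doors.
P(win by switching) = (4/5) · (1/3) = 4/15.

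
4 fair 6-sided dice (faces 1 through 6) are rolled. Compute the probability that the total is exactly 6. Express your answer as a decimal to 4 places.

0.0077

There are 6^4 = 1296 equally likely outcomes.
The number of ordered 4-tuples from {1,…,6} summing to 6 is 10.
P(sum = 6) = 10/1296 = 5/648 ≈ 0.0077.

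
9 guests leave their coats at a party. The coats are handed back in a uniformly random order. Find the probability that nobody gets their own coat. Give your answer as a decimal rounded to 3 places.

0.368

This is the derangement probability: permutations of 9 with no fixed point.
D(9) = 9! · (1 − 1/1! + 1/2! − ··· + (−1)^9/9!) = 133496.
P = 133496/362880 = 16687/45360 ≈ 0.368.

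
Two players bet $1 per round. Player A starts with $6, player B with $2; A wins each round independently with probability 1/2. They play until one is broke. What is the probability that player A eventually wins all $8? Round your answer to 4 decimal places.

With a fair step, P(i) = ½P(i−1) + ½P(i+1) with P(0)=0, P(8)=1 has the linear solution P(i) = i/8.
P(6) = 6/8 = 3/4 ≈ 0.7500.

0.7500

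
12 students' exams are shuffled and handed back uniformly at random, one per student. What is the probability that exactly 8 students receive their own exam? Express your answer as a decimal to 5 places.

Choose which 8 of the 12 are fixed: C(12,8) = 495 ways.
The remaining 4 must have no fixed point: D(4) = 9.
P = 495·9/479001600 = 1/107520 ≈ 0.00001.

0.00001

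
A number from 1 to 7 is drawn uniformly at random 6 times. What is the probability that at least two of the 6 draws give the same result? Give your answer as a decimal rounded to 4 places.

0.9572

P(all 6 different) = 7/7 · 6/7 · ··· · 2/7 ≈ 0.0428.
P(at least two equal) = 1 − 0.0428 = 0.9572.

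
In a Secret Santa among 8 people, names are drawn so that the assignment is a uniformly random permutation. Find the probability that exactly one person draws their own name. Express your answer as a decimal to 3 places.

Choose which one is fixed: C(8,1) = 8 ways.
The remaining 7 must have no fixed point: D(7) = 1854.
P = 8·1854/40320 = 103/280 ≈ 0.368.

0.368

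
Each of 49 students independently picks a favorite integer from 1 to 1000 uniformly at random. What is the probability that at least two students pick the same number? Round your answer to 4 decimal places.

0.6974

It's easier to compute the probability that all 49 are distinct.
P(all distinct) = 1000/1000 · 999/1000 · ··· · 952/1000 ≈ 0.3026.
So the probability of at least one match is 1 − 0.3026 = 0.6974.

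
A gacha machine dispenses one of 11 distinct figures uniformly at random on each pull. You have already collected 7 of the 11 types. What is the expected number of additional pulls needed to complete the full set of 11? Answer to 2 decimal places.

22.92

Starting from 7 distinct types, each trial gives a new one with probability (11−i)/11 when i types are held, so the wait for the next new type is 11/(11−i).
E = 11/4 + 11/3 + 11/2 + 11/1 = 275/12 ≈ 22.92.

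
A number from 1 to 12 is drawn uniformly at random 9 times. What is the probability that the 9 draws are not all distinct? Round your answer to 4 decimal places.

P(all 9 different) = 12/12 · 11/12 · ··· · 4/12 ≈ 0.0155.
P(at least two equal) = 1 − 0.0155 = 0.9845.

0.9845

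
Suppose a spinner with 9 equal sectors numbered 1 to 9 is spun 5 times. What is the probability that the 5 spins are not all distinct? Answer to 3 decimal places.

0.744

P(all 5 different) = 9/9 · 8/9 · ··· · 5/9 ≈ 0.256.
P(at least two equal) = 1 − 0.256 = 0.744.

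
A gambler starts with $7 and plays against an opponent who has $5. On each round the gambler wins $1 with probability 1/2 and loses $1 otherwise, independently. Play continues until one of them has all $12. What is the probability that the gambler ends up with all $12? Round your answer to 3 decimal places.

0.583

With a fair step, P(i) = ½P(i−1) + ½P(i+1) with P(0)=0, P(12)=1 has the linear solution P(i) = i/12.
P(7) = 7/12 ≈ 0.583.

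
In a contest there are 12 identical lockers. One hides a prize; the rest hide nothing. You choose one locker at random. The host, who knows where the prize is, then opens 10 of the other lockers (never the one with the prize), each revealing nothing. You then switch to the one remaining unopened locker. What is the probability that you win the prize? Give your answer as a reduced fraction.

11/12

Your original locker holds the prize with probability 1/12, so the other 11 collectively hold it with probability 11/12.
The host can always find 10 empty lockers to open, so the reveals don't change that 11/12; it is now spread over the 1 remaining unopened locker.
P(win by switching) = (11/12) · (1/1) = 11/12.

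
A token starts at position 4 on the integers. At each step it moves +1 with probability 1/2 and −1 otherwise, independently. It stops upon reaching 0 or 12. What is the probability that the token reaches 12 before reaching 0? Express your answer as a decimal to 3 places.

0.333

With a fair step, P(i) = ½P(i−1) + ½P(i+1) with P(0)=0, P(12)=1 has the linear solution P(i) = i/12.
P(4) = 4/12 = 1/3 ≈ 0.333.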